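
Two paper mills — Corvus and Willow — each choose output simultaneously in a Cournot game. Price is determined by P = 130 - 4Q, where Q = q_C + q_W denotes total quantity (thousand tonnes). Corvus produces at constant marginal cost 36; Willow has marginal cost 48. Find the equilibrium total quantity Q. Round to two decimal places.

Corvus's profit: π_C = (130 - 4Q)q_C - (36q_C). Setting ∂π_C/∂q_C = 0: 94 - 8q_C - 4(q_W) = 0.
Willow's profit: π_W = (130 - 4Q)q_W - (48q_W). Setting ∂π_W/∂q_W = 0: 82 - 8q_W - 4(q_C) = 0.
Best responses: q_C = (94 - 4q_W)/8, q_W = (82 - 4q_C)/8.
Substituting one into the other gives q_C = 53/6 and q_W = 35/6.
Total output Q = 53/6 + 35/6 = 44/3.

14.67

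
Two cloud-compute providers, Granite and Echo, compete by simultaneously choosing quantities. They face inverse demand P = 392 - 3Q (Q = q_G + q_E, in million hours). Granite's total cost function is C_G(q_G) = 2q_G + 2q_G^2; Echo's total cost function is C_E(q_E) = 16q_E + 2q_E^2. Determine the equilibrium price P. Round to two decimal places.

Granite's profit: π_G = (392 - 3Q)q_G - (2q_G + 2q_G²). Setting ∂π_G/∂q_G = 0: 390 - 10q_G - 3(q_E) = 0.
Echo's first-order condition: 376 - 10q_E - 3(q_G) = 0.
Best responses: q_G = (390 - 3q_E)/10, q_E = (376 - 3q_G)/10.
Substituting one into the other gives q_G = 396/13 and q_E = 370/13.
Total output Q = 766/13, so price P = 392 - 3·(766/13) = 215.2308.

215.23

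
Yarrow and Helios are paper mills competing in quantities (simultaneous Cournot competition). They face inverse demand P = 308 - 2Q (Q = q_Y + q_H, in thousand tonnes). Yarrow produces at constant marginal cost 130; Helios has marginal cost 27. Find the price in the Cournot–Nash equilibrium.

155

Yarrow's profit: π_Y = (308 - 2Q)q_Y - (130q_Y). Setting ∂π_Y/∂q_Y = 0: 178 - 4q_Y - 2(q_H) = 0.
Helios's profit: π_H = (308 - 2Q)q_H - (27q_H). Setting ∂π_H/∂q_H = 0: 281 - 4q_H - 2(q_Y) = 0.
Rearranging gives the reaction functions q_Y = (178 - 2q_H)/4 and q_H = (281 - 2q_Y)/4.
Substituting one into the other gives q_Y = 25/2 and q_H = 64.
Total output Q = 153/2, so price P = 308 - 2·(153/2) = 155.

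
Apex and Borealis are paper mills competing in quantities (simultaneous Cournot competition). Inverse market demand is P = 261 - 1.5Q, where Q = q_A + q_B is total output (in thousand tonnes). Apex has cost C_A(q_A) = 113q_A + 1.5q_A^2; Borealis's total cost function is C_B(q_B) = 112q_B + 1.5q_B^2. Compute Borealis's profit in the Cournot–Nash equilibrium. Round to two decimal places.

1189.36

Apex's profit: π_A = (261 - 1.5Q)q_A - (113q_A + (3/2)q_A²). Setting ∂π_A/∂q_A = 0: 148 - 6q_A - (3/2)(q_B) = 0.
Borealis's first-order condition: 149 - 6q_B - (3/2)(q_A) = 0.
So q_A = (148 - (3/2)q_B)/6 and q_B = (149 - (3/2)q_A)/6.
Solving the pair: q_A = 886/45, q_B = 896/45.
Price P = 261 - (3/2)·(198/5) = 1008/5.
Borealis's profit: (1008/5)·(896/45) - 112·(896/45) - (3/2)(896/45)² = 1189.3570.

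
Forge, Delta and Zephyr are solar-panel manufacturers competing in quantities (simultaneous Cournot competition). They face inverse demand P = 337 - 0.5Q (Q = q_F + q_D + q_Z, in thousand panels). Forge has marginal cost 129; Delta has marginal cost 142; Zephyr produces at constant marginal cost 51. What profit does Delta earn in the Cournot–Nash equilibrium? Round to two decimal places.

1035.13

Forge's profit: π_F = (337 - 0.5Q)q_F - (129q_F). Setting ∂π_F/∂q_F = 0: 208 - q_F - (1/2)(q_D + q_Z) = 0.
Delta's profit: π_D = (337 - 0.5Q)q_D - (142q_D). Setting ∂π_D/∂q_D = 0: 195 - q_D - (1/2)(q_F + q_Z) = 0.
Zephyr's first-order condition: 286 - q_Z - (1/2)(q_F + q_D) = 0.
Adding the 3 conditions: 689 − Q − Q = 0, i.e. Q = 689/2.
Back-substituting: q_F = (208 − 689/4)/(1/2) = 143/2, q_D = (195 − 689/4)/(1/2) = 91/2, q_Z = (286 − 689/4)/(1/2) = 455/2.
Price P = 337 - (1/2)·(689/2) = 659/4.
Delta's profit: (659/4 - 142)·(91/2) = 1035.1250.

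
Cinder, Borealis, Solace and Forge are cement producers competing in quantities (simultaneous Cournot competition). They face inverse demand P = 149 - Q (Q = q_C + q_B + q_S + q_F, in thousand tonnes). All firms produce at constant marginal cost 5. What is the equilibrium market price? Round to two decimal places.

33.80

Each firm earns π_i = (149 - Q)q_i - 5q_i.
First-order condition (treating rivals' output as given): 144 - 2q_i - Σ_{j≠i} q_j = 0.
With identical firms every q_j equals q_i, so Σ_{j≠i} q_j = 3q_i and 144 = 5q_i, giving q_i = 144/5.
Total output Q = 576/5, so price P = 149 - 576/5 = 169/5.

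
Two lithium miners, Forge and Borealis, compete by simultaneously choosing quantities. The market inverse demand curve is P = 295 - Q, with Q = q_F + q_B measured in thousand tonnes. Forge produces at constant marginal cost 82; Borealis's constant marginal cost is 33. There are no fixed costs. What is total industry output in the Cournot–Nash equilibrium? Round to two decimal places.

158.33

Forge's profit: π_F = (295 - Q)q_F - (82q_F). Setting ∂π_F/∂q_F = 0: 213 - 2q_F - (q_B) = 0.
Borealis's first-order condition: 262 - 2q_B - (q_F) = 0.
Rearranging gives the reaction functions q_F = (213 - q_B)/2 and q_B = (262 - q_F)/2.
Substituting one into the other gives q_F = 164/3 and q_B = 311/3.
Total output Q = 164/3 + 311/3 = 475/3.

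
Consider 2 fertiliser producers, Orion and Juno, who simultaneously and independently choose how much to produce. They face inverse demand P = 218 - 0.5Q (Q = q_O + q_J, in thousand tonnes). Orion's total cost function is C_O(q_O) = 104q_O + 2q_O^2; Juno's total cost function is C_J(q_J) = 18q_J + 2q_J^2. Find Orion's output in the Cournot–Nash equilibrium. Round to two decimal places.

18.99

Orion's profit: π_O = (218 - 0.5Q)q_O - (104q_O + 2q_O²). Setting ∂π_O/∂q_O = 0: 114 - 5q_O - (1/2)(q_J) = 0.
Juno's profit: π_J = (218 - 0.5Q)q_J - (18q_J + 2q_J²). Setting ∂π_J/∂q_J = 0: 200 - 5q_J - (1/2)(q_O) = 0.
So q_O = (114 - (1/2)q_J)/5 and q_J = (200 - (1/2)q_O)/5.
Solving the pair: q_O = 1880/99, q_J = 38.1010.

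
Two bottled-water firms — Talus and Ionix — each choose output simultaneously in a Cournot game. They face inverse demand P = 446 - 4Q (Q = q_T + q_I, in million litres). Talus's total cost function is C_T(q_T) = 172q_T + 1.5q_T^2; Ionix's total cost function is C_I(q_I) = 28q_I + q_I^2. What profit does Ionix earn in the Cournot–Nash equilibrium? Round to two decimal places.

Talus's profit: π_T = (446 - 4Q)q_T - (172q_T + (3/2)q_T²). Setting ∂π_T/∂q_T = 0: 274 - 11q_T - 4(q_I) = 0.
Ionix's profit: π_I = (446 - 4Q)q_I - (28q_I + q_I²). Setting ∂π_I/∂q_I = 0: 418 - 10q_I - 4(q_T) = 0.
Best responses: q_T = (274 - 4q_I)/11, q_I = (418 - 4q_T)/10.
Substituting one into the other gives q_T = 534/47 and q_I = 1751/47.
Price P = 446 - 4·48.6170 = 251.5319.
Ionix's profit: 251.5319·(1751/47) - 28·(1751/47) - (1751/47)² = 6939.7940.

6939.79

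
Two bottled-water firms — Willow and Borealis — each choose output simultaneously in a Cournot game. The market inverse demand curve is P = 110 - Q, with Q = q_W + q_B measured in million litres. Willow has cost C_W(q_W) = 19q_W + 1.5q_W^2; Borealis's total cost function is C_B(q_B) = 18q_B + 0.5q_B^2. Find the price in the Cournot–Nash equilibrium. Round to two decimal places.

Willow's profit: π_W = (110 - Q)q_W - (19q_W + (3/2)q_W²). Setting ∂π_W/∂q_W = 0: 91 - 5q_W - (q_B) = 0.
Borealis's first-order condition: 92 - 3q_B - (q_W) = 0.
So q_W = (91 - q_B)/5 and q_B = (92 - q_W)/3.
Substituting one into the other gives q_W = 181/14 and q_B = 369/14.
Total output Q = 275/7, so price P = 110 - 275/7 = 495/7.

70.71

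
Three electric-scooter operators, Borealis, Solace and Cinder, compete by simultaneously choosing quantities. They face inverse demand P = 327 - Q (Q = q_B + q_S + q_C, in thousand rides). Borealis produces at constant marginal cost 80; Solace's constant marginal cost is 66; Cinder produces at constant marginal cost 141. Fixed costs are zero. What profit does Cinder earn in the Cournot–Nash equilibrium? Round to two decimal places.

156.25

Borealis's profit: π_B = (327 - Q)q_B - (80q_B). Setting ∂π_B/∂q_B = 0: 247 - 2q_B - (q_S + q_C) = 0.
Solace's first-order condition: 261 - 2q_S - (q_B + q_C) = 0.
Cinder's profit: π_C = (327 - Q)q_C - (141q_C). Setting ∂π_C/∂q_C = 0: 186 - 2q_C - (q_B + q_S) = 0.
Adding the 3 conditions: 694 − 2Q − 2Q = 0, i.e. Q = 347/2.
Back-substituting: q_B = (247 − 347/2) = 147/2, q_S = (261 − 347/2) = 175/2, q_C = (186 − 347/2) = 25/2.
Price P = 327 - 347/2 = 307/2.
Cinder's profit: (307/2 - 141)·(25/2) = 625/4.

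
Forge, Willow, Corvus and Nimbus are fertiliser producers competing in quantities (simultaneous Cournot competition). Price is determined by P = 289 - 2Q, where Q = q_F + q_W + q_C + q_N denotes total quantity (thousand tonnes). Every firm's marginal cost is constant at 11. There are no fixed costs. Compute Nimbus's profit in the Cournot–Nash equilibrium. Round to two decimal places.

A representative firm's profit is π_i = q_i(289 - 2Q) - 11q_i.
Setting ∂π_i/∂q_i = 0 with rivals' quantities fixed: 278 - 4q_i - 2·Σ_{j≠i} q_j = 0.
By symmetry each firm produces the same amount; substituting Σ_{j≠i} q_j = 3q_i yields q_i = 278/10 = 139/5.
Price P = 289 - 2·(556/5) = 333/5.
Nimbus's profit: (333/5 - 11)·(139/5) = 1545.6800.

1545.68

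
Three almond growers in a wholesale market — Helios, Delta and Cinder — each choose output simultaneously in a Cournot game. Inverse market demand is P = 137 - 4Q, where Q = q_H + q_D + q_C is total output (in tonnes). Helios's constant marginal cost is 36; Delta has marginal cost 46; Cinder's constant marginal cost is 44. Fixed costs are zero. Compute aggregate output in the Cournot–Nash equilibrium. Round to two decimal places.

Helios's profit: π_H = (137 - 4Q)q_H - (36q_H). Setting ∂π_H/∂q_H = 0: 101 - 8q_H - 4(q_D + q_C) = 0.
Delta's first-order condition: 91 - 8q_D - 4(q_H + q_C) = 0.
Cinder's profit: π_C = (137 - 4Q)q_C - (44q_C). Setting ∂π_C/∂q_C = 0: 93 - 8q_C - 4(q_H + q_D) = 0.
Adding the 3 conditions: 285 − 8Q − 8Q = 0, i.e. Q = 285/16.
Back-substituting: q_H = (101 − 285/4)/4 = 119/16, q_D = (91 − 285/4)/4 = 79/16, q_C = (93 − 285/4)/4 = 87/16.
Total output Q = 119/16 + 79/16 + 87/16 = 285/16.

17.81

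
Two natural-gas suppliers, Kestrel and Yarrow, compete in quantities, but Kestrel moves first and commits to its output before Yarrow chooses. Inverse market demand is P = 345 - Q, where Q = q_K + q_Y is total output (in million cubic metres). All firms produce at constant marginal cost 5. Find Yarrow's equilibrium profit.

7225

The follower Yarrow best-responds to any q_K: π_Y = (345 - Q)q_Y - 5q_Y.
Setting the follower's marginal profit to zero, 340 - q_K - 2q_Y = 0, i.e. q_Y = (340 - q_K)/2.
The leader anticipates this reaction. Substituting into P = 345 - Q gives P = 175 - (1/2)q_K, so π_K = (175 - (1/2)q_K)q_K - 5q_K.
Leader FOC: 170 - q_K = 0, so q_K = 170.
Then q_Y = (340 - 170)/2 = 85.
Price P = 345 - 255 = 90.
Yarrow's profit: (90 - 5)·85 = 7225.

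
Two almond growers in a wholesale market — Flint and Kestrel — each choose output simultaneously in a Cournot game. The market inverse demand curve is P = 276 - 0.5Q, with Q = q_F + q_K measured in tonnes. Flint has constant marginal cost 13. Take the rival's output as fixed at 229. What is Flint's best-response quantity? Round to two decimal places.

148.50

With the rival's output fixed at 229, Flint's profit is π_F = (276 - (1/2)·229 - (1/2)q_F)q_F - (13q_F) = (323/2 - (1/2)q_F)q_F - (13q_F).
∂π_F/∂q_F = 297/2 - q_F = 0, so q_F = 297/2.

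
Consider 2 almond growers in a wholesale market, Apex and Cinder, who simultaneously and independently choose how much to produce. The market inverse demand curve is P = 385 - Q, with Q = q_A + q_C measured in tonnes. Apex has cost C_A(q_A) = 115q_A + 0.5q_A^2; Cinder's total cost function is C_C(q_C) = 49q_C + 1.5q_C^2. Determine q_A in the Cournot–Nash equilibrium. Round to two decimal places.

Apex's profit: π_A = (385 - Q)q_A - (115q_A + (1/2)q_A²). Setting ∂π_A/∂q_A = 0: 270 - 3q_A - (q_C) = 0.
Cinder's profit: π_C = (385 - Q)q_C - (49q_C + (3/2)q_C²). Setting ∂π_C/∂q_C = 0: 336 - 5q_C - (q_A) = 0.
Rearranging gives the reaction functions q_A = (270 - q_C)/3 and q_C = (336 - q_A)/5.
Solving the pair: q_A = 507/7, q_C = 369/7.

72.43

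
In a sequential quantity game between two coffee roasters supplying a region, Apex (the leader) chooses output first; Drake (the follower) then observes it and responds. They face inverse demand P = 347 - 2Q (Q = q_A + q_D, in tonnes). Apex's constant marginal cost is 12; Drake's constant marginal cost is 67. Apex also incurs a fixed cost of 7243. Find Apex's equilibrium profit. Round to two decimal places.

The follower Drake best-responds to any q_A: π_D = (347 - 2Q)q_D - 67q_D.
Setting the follower's marginal profit to zero, 280 - 2q_A - 4q_D = 0, i.e. q_D = (280 - 2q_A)/4.
The leader anticipates this reaction. Substituting into P = 347 - 2Q gives P = 207 - q_A, so π_A = (207 - q_A)q_A - 12q_A.
Maximising: ∂π_A/∂q_A = 195 - 2q_A = 0, giving q_A = 195/2.
Then q_D = (280 - 2·(195/2))/4 = 85/4.
Price P = 347 - 2·(475/4) = 219/2.
Apex's profit: (219/2 - 12)·(195/2) - 7243 = 2263.2500.

2263.25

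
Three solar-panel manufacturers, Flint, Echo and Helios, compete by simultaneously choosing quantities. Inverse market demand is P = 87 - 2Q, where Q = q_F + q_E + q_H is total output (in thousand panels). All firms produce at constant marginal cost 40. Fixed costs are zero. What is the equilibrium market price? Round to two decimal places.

A representative firm's profit is π_i = q_i(87 - 2Q) - 40q_i.
First-order condition (treating rivals' output as given): 47 - 4q_i - 2·Σ_{j≠i} q_j = 0.
With identical firms every q_j equals q_i, so Σ_{j≠i} q_j = 2q_i and 47 = 8q_i, giving q_i = 47/8.
Total output Q = 141/8, so price P = 87 - 2·(141/8) = 207/4.

51.75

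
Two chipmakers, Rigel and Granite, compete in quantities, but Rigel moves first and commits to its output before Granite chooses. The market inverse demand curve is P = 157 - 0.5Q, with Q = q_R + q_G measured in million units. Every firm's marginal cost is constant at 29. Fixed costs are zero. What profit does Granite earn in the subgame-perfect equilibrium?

2048

The follower Granite best-responds to any q_R: π_G = (157 - 0.5Q)q_G - 29q_G.
Follower FOC: 128 - (1/2)q_R - q_G = 0, so q_G(q_R) = (128 - (1/2)q_R).
The leader anticipates this reaction. Substituting into P = 157 - 0.5Q gives P = 93 - (1/4)q_R, so π_R = (93 - (1/4)q_R)q_R - 29q_R.
The leader's first-order condition 64 - (1/2)q_R = 0 yields q_R = 128.
Then q_G = (128 - (1/2)·128) = 64.
Price P = 157 - (1/2)·192 = 61.
Granite's profit: (61 - 29)·64 = 2048.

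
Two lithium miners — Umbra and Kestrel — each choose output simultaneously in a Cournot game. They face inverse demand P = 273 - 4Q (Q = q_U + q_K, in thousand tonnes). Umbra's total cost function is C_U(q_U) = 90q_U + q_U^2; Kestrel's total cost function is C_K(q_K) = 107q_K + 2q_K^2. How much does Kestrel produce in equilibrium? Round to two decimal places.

Umbra's profit: π_U = (273 - 4Q)q_U - (90q_U + q_U²). Setting ∂π_U/∂q_U = 0: 183 - 10q_U - 4(q_K) = 0.
Kestrel's profit: π_K = (273 - 4Q)q_K - (107q_K + 2q_K²). Setting ∂π_K/∂q_K = 0: 166 - 12q_K - 4(q_U) = 0.
So q_U = (183 - 4q_K)/10 and q_K = (166 - 4q_U)/12.
Substituting one into the other gives q_U = 383/26 and q_K = 116/13.

8.92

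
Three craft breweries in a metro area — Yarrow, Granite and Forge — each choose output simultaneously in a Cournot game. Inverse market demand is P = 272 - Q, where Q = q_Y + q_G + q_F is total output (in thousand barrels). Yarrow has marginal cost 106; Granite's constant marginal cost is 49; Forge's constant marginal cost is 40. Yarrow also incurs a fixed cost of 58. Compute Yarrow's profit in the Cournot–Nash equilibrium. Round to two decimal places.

Yarrow's profit: π_Y = (272 - Q)q_Y - (106q_Y). Setting ∂π_Y/∂q_Y = 0: 166 - 2q_Y - (q_G + q_F) = 0.
Granite's profit: π_G = (272 - Q)q_G - (49q_G). Setting ∂π_G/∂q_G = 0: 223 - 2q_G - (q_Y + q_F) = 0.
Forge's profit: π_F = (272 - Q)q_F - (40q_F). Setting ∂π_F/∂q_F = 0: 232 - 2q_F - (q_Y + q_G) = 0.
Summing all 3 equations gives 621 − 4Q = 0, hence Q = 621/4.
Back-substituting: q_Y = (166 − 621/4) = 43/4, q_G = (223 − 621/4) = 271/4, q_F = (232 − 621/4) = 307/4.
Price P = 272 - 621/4 = 467/4.
Yarrow's profit: (467/4 - 106)·(43/4) - 58 = 921/16.

57.56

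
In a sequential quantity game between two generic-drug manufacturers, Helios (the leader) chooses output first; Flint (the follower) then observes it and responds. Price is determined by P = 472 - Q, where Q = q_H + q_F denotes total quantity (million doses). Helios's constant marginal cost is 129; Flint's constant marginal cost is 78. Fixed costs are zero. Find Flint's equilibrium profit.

Solve by backward induction. Given q_H, the follower Flint maximises π_F = (472 - q_H - q_F)q_F - 78q_F.
Setting the follower's marginal profit to zero, 394 - q_H - 2q_F = 0, i.e. q_F = (394 - q_H)/2.
Helios substitutes q_F(q_H) into its own profit: π_H = q_H(472 - q_H - (394 - q_H)/2) - 129q_H = (275 - (1/2)q_H)q_H - 129q_H.
Leader FOC: 146 - q_H = 0, so q_H = 146.
Then q_F = (394 - 146)/2 = 124.
Price P = 472 - 270 = 202.
Flint's profit: (202 - 78)·124 = 15376.

15376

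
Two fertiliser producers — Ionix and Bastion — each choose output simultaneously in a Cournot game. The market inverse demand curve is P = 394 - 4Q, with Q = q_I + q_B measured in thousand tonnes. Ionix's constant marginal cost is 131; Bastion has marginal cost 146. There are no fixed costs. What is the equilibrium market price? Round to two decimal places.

223.67

Ionix's profit: π_I = (394 - 4Q)q_I - (131q_I). Setting ∂π_I/∂q_I = 0: 263 - 8q_I - 4(q_B) = 0.
Bastion's first-order condition: 248 - 8q_B - 4(q_I) = 0.
Rearranging gives the reaction functions q_I = (263 - 4q_B)/8 and q_B = (248 - 4q_I)/8.
Substituting one into the other gives q_I = 139/6 and q_B = 233/12.
Total output Q = 511/12, so price P = 394 - 4·(511/12) = 671/3.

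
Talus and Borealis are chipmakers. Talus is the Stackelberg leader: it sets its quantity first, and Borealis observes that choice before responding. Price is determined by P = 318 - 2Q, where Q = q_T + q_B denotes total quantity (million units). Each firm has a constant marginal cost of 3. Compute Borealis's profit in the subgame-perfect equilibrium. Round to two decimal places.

Solve by backward induction. Given q_T, the follower Borealis maximises π_B = (318 - 2q_T - 2q_B)q_B - 3q_B.
Setting the follower's marginal profit to zero, 315 - 2q_T - 4q_B = 0, i.e. q_B = (315 - 2q_T)/4.
The leader anticipates this reaction. Substituting into P = 318 - 2Q gives P = 321/2 - q_T, so π_T = (321/2 - q_T)q_T - 3q_T.
The leader's first-order condition 315/2 - 2q_T = 0 yields q_T = 315/4.
Then q_B = (315 - 2·(315/4))/4 = 315/8.
Price P = 318 - 2·(945/8) = 327/4.
Borealis's profit: (327/4 - 3)·(315/8) = 3100.7813.

3100.78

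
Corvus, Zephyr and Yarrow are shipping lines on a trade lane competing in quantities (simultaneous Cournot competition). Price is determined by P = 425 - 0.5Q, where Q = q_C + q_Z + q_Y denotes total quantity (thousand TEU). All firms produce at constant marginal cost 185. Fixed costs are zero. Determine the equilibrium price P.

245

A representative firm's profit is π_i = q_i(425 - 0.5Q) - 185q_i.
First-order condition (treating rivals' output as given): 240 - q_i - (1/2)·Σ_{j≠i} q_j = 0.
With identical firms every q_j equals q_i, so Σ_{j≠i} q_j = 2q_i and 240 = 2q_i, giving q_i = 120.
Total output Q = 360, so price P = 425 - (1/2)·360 = 245.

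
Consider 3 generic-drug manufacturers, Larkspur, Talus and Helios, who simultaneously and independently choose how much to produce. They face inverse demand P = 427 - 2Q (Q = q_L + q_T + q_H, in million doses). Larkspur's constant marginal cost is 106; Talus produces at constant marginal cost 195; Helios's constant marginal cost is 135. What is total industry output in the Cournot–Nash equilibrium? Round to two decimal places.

105.63

Larkspur's profit: π_L = (427 - 2Q)q_L - (106q_L). Setting ∂π_L/∂q_L = 0: 321 - 4q_L - 2(q_T + q_H) = 0.
Talus's profit: π_T = (427 - 2Q)q_T - (195q_T). Setting ∂π_T/∂q_T = 0: 232 - 4q_T - 2(q_L + q_H) = 0.
Helios's first-order condition: 292 - 4q_H - 2(q_L + q_T) = 0.
Adding the 3 first-order conditions: 845 − 8Q = 0, so Q = 845/8.
Back-substituting: q_L = (321 − 845/4)/2 = 439/8, q_T = (232 − 845/4)/2 = 83/8, q_H = (292 − 845/4)/2 = 323/8.
Total output Q = 439/8 + 83/8 + 323/8 = 845/8.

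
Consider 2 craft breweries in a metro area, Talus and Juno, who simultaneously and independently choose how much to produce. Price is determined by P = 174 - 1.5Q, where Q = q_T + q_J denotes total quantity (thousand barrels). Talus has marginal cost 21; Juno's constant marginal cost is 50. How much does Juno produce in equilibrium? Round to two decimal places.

Talus's profit: π_T = (174 - 1.5Q)q_T - (21q_T). Setting ∂π_T/∂q_T = 0: 153 - 3q_T - (3/2)(q_J) = 0.
Juno's first-order condition: 124 - 3q_J - (3/2)(q_T) = 0.
Best responses: q_T = (153 - (3/2)q_J)/3, q_J = (124 - (3/2)q_T)/3.
Substituting one into the other gives q_T = 364/9 and q_J = 190/9.

21.11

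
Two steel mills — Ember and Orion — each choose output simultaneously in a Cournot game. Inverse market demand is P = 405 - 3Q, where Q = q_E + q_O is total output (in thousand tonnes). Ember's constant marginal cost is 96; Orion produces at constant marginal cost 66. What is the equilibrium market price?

189

Ember's profit: π_E = (405 - 3Q)q_E - (96q_E). Setting ∂π_E/∂q_E = 0: 309 - 6q_E - 3(q_O) = 0.
Orion's profit: π_O = (405 - 3Q)q_O - (66q_O). Setting ∂π_O/∂q_O = 0: 339 - 6q_O - 3(q_E) = 0.
Best responses: q_E = (309 - 3q_O)/6, q_O = (339 - 3q_E)/6.
Solving the pair: q_E = 31, q_O = 41.
Total output Q = 72, so price P = 405 - 3·72 = 189.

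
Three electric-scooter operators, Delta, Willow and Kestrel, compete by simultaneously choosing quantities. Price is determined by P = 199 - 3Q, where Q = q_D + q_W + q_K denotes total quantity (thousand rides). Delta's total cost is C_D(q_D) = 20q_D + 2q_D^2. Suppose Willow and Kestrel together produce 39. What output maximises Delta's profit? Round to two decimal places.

With rivals' combined output fixed at 39, Delta's profit is π_D = (199 - 3·39 - 3q_D)q_D - (20q_D + 2q_D²) = (82 - 3q_D)q_D - (20q_D + 2q_D²).
∂π_D/∂q_D = 62 - 10q_D = 0, so q_D = 31/5.

6.20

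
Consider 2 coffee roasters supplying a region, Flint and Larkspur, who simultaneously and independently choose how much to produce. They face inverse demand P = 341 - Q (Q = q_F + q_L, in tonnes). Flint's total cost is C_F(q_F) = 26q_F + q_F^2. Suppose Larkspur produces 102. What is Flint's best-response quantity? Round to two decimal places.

53.25

With the rival's output fixed at 102, Flint's profit is π_F = (341 - 102 - q_F)q_F - (26q_F + q_F²) = (239 - q_F)q_F - (26q_F + q_F²).
∂π_F/∂q_F = 213 - 4q_F = 0, so q_F = 213/4.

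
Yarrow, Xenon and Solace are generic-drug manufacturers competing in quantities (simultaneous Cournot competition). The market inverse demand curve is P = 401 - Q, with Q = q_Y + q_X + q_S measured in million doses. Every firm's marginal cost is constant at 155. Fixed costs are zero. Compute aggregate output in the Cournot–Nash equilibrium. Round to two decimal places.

A representative firm's profit is π_i = q_i(401 - Q) - 155q_i.
Setting ∂π_i/∂q_i = 0 with rivals' quantities fixed: 246 - 2q_i - Σ_{j≠i} q_j = 0.
With identical firms every q_j equals q_i, so Σ_{j≠i} q_j = 2q_i and 246 = 4q_i, giving q_i = 123/2.
Total output Q = 123/2 + 123/2 + 123/2 = 369/2.

184.50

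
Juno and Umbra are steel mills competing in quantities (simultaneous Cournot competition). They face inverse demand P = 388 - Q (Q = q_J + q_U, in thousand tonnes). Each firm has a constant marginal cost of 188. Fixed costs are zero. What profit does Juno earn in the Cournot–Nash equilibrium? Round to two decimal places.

4444.44

Each firm earns π_i = (388 - Q)q_i - 188q_i.
Setting ∂π_i/∂q_i = 0 with rivals' quantities fixed: 200 - 2q_i - q_j = 0.
With identical firms every q_j equals q_i, so q_j = q_i and 200 = 3q_i, giving q_i = 200/3.
Price P = 388 - 400/3 = 764/3.
Juno's profit: (764/3 - 188)·(200/3) = 4444.4444.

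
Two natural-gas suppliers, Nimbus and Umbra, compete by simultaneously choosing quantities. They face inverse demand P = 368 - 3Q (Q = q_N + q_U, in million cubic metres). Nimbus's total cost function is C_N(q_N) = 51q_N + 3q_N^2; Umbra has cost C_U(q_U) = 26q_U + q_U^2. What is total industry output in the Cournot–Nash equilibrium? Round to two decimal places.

Nimbus's profit: π_N = (368 - 3Q)q_N - (51q_N + 3q_N²). Setting ∂π_N/∂q_N = 0: 317 - 12q_N - 3(q_U) = 0.
Umbra's first-order condition: 342 - 8q_U - 3(q_N) = 0.
Best responses: q_N = (317 - 3q_U)/12, q_U = (342 - 3q_N)/8.
Solving the pair: q_N = 1510/87, q_U = 1051/29.
Total output Q = 1510/87 + 1051/29 = 53.5977.

53.60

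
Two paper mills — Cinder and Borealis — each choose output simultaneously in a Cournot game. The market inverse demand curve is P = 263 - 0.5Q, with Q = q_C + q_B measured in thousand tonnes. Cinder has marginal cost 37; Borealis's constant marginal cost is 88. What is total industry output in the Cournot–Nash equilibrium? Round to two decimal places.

Cinder's profit: π_C = (263 - 0.5Q)q_C - (37q_C). Setting ∂π_C/∂q_C = 0: 226 - q_C - (1/2)(q_B) = 0.
Borealis's profit: π_B = (263 - 0.5Q)q_B - (88q_B). Setting ∂π_B/∂q_B = 0: 175 - q_B - (1/2)(q_C) = 0.
Rearranging gives the reaction functions q_C = (226 - (1/2)q_B) and q_B = (175 - (1/2)q_C).
Solving the pair: q_C = 554/3, q_B = 248/3.
Total output Q = 554/3 + 248/3 = 802/3.

267.33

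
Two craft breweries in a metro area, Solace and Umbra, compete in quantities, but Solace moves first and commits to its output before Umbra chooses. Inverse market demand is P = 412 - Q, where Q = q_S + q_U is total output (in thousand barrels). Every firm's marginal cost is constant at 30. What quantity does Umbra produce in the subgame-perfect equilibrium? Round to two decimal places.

95.50

Solve by backward induction. Given q_S, the follower Umbra maximises π_U = (412 - q_S - q_U)q_U - 30q_U.
Follower FOC: 382 - q_S - 2q_U = 0, so q_U(q_S) = (382 - q_S)/2.
Solace substitutes q_U(q_S) into its own profit: π_S = q_S(412 - q_S - (382 - q_S)/2) - 30q_S = (221 - (1/2)q_S)q_S - 30q_S.
The leader's first-order condition 191 - q_S = 0 yields q_S = 191.
Then q_U = (382 - 191)/2 = 191/2.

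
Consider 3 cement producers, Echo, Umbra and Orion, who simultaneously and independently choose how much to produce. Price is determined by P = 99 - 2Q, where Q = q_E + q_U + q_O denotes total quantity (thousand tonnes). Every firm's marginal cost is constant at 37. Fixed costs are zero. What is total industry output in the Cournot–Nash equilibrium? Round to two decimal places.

23.25

A representative firm's profit is π_i = q_i(99 - 2Q) - 37q_i.
First-order condition (treating rivals' output as given): 62 - 4q_i - 2·Σ_{j≠i} q_j = 0.
By symmetry each firm produces the same amount; substituting Σ_{j≠i} q_j = 2q_i yields q_i = 62/8 = 31/4.
Total output Q = 31/4 + 31/4 + 31/4 = 93/4.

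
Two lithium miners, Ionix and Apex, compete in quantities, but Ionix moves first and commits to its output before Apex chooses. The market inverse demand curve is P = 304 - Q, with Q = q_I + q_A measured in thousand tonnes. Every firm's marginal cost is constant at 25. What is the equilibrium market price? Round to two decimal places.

94.75

Solve by backward induction. Given q_I, the follower Apex maximises π_A = (304 - q_I - q_A)q_A - 25q_A.
∂π_A/∂q_A = 279 - q_I - 2q_A = 0 gives the reaction function q_A = (279 - q_I)/2.
Ionix substitutes q_A(q_I) into its own profit: π_I = q_I(304 - q_I - (279 - q_I)/2) - 25q_I = (329/2 - (1/2)q_I)q_I - 25q_I.
Leader FOC: 279/2 - q_I = 0, so q_I = 279/2.
Then q_A = (279 - 279/2)/2 = 279/4.
Total output Q = 837/4, so price P = 304 - 837/4 = 379/4.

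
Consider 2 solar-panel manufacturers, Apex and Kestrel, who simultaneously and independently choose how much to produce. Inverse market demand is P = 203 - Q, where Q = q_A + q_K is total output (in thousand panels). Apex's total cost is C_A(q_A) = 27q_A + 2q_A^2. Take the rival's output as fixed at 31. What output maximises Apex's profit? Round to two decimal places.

With the rival's output fixed at 31, Apex's profit is π_A = (203 - 31 - q_A)q_A - (27q_A + 2q_A²) = (172 - q_A)q_A - (27q_A + 2q_A²).
∂π_A/∂q_A = 145 - 6q_A = 0, so q_A = 145/6.

24.17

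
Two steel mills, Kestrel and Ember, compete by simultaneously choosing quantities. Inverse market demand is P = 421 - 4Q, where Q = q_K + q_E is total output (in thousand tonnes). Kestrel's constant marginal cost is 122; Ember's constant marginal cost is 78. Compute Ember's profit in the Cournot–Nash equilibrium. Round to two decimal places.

4160.25

Kestrel's profit: π_K = (421 - 4Q)q_K - (122q_K). Setting ∂π_K/∂q_K = 0: 299 - 8q_K - 4(q_E) = 0.
Ember's first-order condition: 343 - 8q_E - 4(q_K) = 0.
So q_K = (299 - 4q_E)/8 and q_E = (343 - 4q_K)/8.
Substituting one into the other gives q_K = 85/4 and q_E = 129/4.
Price P = 421 - 4·(107/2) = 207.
Ember's profit: (207 - 78)·(129/4) = 4160.2500.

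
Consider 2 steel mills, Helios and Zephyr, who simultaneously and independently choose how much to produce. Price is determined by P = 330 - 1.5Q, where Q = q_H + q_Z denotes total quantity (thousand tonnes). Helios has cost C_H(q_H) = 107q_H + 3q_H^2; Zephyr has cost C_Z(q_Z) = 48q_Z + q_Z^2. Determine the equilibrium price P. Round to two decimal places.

Helios's profit: π_H = (330 - 1.5Q)q_H - (107q_H + 3q_H²). Setting ∂π_H/∂q_H = 0: 223 - 9q_H - (3/2)(q_Z) = 0.
Zephyr's profit: π_Z = (330 - 1.5Q)q_Z - (48q_Z + q_Z²). Setting ∂π_Z/∂q_Z = 0: 282 - 5q_Z - (3/2)(q_H) = 0.
Best responses: q_H = (223 - (3/2)q_Z)/9, q_Z = (282 - (3/2)q_H)/5.
Substituting one into the other gives q_H = 16.1871 and q_Z = 51.5439.
Total output Q = 67.7310, so price P = 330 - (3/2)·67.7310 = 228.4035.

228.40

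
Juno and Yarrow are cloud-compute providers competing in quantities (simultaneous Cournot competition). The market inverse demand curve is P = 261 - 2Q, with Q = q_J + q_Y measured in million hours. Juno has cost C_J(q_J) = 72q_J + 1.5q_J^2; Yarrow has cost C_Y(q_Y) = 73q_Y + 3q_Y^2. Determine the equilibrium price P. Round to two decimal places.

Juno's profit: π_J = (261 - 2Q)q_J - (72q_J + (3/2)q_J²). Setting ∂π_J/∂q_J = 0: 189 - 7q_J - 2(q_Y) = 0.
Yarrow's profit: π_Y = (261 - 2Q)q_Y - (73q_Y + 3q_Y²). Setting ∂π_Y/∂q_Y = 0: 188 - 10q_Y - 2(q_J) = 0.
Rearranging gives the reaction functions q_J = (189 - 2q_Y)/7 and q_Y = (188 - 2q_J)/10.
Substituting one into the other gives q_J = 757/33 and q_Y = 469/33.
Total output Q = 1226/33, so price P = 261 - 2·(1226/33) = 186.6970.

186.70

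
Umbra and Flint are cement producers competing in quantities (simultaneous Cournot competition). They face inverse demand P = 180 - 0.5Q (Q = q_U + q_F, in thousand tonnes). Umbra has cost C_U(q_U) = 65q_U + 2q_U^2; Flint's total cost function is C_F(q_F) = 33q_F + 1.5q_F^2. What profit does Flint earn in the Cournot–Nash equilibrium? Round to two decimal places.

2353.50

Umbra's profit: π_U = (180 - 0.5Q)q_U - (65q_U + 2q_U²). Setting ∂π_U/∂q_U = 0: 115 - 5q_U - (1/2)(q_F) = 0.
Flint's first-order condition: 147 - 4q_F - (1/2)(q_U) = 0.
So q_U = (115 - (1/2)q_F)/5 and q_F = (147 - (1/2)q_U)/4.
Substituting one into the other gives q_U = 1546/79 and q_F = 34.3038.
Price P = 180 - (1/2)·53.8734 = 153.0633.
Flint's profit: 153.0633·34.3038 - 33·34.3038 - (3/2)·34.3038² = 2353.5010.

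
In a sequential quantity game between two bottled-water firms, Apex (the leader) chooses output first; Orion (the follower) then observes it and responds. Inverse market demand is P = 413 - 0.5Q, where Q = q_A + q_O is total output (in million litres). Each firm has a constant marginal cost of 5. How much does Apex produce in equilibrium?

408

The follower Orion best-responds to any q_A: π_O = (413 - 0.5Q)q_O - 5q_O.
∂π_O/∂q_O = 408 - (1/2)q_A - q_O = 0 gives the reaction function q_O = (408 - (1/2)q_A).
Apex substitutes q_O(q_A) into its own profit: π_A = q_A(413 - (1/2)q_A - (408 - (1/2)q_A)/2) - 5q_A = (209 - (1/4)q_A)q_A - 5q_A.
Maximising: ∂π_A/∂q_A = 204 - (1/2)q_A = 0, giving q_A = 408.
Then q_O = (408 - (1/2)·408) = 204.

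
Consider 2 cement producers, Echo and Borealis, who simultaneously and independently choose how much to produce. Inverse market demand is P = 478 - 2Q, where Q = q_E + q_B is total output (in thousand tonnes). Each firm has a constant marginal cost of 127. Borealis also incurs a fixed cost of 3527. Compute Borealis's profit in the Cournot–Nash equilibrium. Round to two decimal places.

3317.50

Each firm earns π_i = (478 - 2Q)q_i - 127q_i.
Setting ∂π_i/∂q_i = 0 with rivals' quantities fixed: 351 - 4q_i - 2q_j = 0.
With identical firms every q_j equals q_i, so q_j = q_i and 351 = 6q_i, giving q_i = 117/2.
Price P = 478 - 2·117 = 244.
Borealis's profit: (244 - 127)·(117/2) - 3527 = 3317.5000.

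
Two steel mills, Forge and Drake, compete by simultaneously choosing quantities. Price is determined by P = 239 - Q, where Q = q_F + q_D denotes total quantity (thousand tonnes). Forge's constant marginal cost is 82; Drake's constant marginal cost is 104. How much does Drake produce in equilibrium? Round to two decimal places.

Forge's profit: π_F = (239 - Q)q_F - (82q_F). Setting ∂π_F/∂q_F = 0: 157 - 2q_F - (q_D) = 0.
Drake's profit: π_D = (239 - Q)q_D - (104q_D). Setting ∂π_D/∂q_D = 0: 135 - 2q_D - (q_F) = 0.
Best responses: q_F = (157 - q_D)/2, q_D = (135 - q_F)/2.
Solving the pair: q_F = 179/3, q_D = 113/3.

37.67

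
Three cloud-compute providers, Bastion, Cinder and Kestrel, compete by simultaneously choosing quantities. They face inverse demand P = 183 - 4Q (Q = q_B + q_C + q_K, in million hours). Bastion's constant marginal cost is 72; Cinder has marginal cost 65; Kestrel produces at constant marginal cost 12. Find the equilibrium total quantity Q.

25

Bastion's profit: π_B = (183 - 4Q)q_B - (72q_B). Setting ∂π_B/∂q_B = 0: 111 - 8q_B - 4(q_C + q_K) = 0.
Cinder's profit: π_C = (183 - 4Q)q_C - (65q_C). Setting ∂π_C/∂q_C = 0: 118 - 8q_C - 4(q_B + q_K) = 0.
Kestrel's first-order condition: 171 - 8q_K - 4(q_B + q_C) = 0.
Adding the 3 conditions: 400 − 8Q − 8Q = 0, i.e. Q = 25.
Back-substituting: q_B = (111 − 100)/4 = 11/4, q_C = (118 − 100)/4 = 9/2, q_K = (171 − 100)/4 = 71/4.
Total output Q = 11/4 + 9/2 + 71/4 = 25.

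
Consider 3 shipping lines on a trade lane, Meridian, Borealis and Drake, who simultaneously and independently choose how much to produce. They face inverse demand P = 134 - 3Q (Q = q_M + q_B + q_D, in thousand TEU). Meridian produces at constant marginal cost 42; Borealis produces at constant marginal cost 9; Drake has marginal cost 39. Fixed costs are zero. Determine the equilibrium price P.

Meridian's profit: π_M = (134 - 3Q)q_M - (42q_M). Setting ∂π_M/∂q_M = 0: 92 - 6q_M - 3(q_B + q_D) = 0.
Borealis's first-order condition: 125 - 6q_B - 3(q_M + q_D) = 0.
Drake's profit: π_D = (134 - 3Q)q_D - (39q_D). Setting ∂π_D/∂q_D = 0: 95 - 6q_D - 3(q_M + q_B) = 0.
Adding the 3 conditions: 312 − 6Q − 6Q = 0, i.e. Q = 26.
Back-substituting: q_M = (92 − 78)/3 = 14/3, q_B = (125 − 78)/3 = 47/3, q_D = (95 − 78)/3 = 17/3.
Total output Q = 26, so price P = 134 - 3·26 = 56.

56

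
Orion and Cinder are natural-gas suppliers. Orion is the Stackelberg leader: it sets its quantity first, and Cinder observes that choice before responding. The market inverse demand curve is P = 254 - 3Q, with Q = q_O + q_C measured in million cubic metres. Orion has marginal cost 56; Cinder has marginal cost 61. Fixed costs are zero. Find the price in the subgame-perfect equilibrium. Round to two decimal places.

106.75

Solve by backward induction. Given q_O, the follower Cinder maximises π_C = (254 - 3q_O - 3q_C)q_C - 61q_C.
Follower FOC: 193 - 3q_O - 6q_C = 0, so q_C(q_O) = (193 - 3q_O)/6.
The leader anticipates this reaction. Substituting into P = 254 - 3Q gives P = 315/2 - (3/2)q_O, so π_O = (315/2 - (3/2)q_O)q_O - 56q_O.
Leader FOC: 203/2 - 3q_O = 0, so q_O = 203/6.
Then q_C = (193 - 3·(203/6))/6 = 61/4.
Total output Q = 589/12, so price P = 254 - 3·(589/12) = 427/4.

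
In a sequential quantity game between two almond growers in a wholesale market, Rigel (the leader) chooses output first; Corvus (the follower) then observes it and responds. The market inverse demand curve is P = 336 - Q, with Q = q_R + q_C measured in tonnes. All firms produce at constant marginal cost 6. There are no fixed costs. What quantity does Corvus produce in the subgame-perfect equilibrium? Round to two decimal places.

82.50

Solve by backward induction. Given q_R, the follower Corvus maximises π_C = (336 - q_R - q_C)q_C - 6q_C.
∂π_C/∂q_C = 330 - q_R - 2q_C = 0 gives the reaction function q_C = (330 - q_R)/2.
Rigel substitutes q_C(q_R) into its own profit: π_R = q_R(336 - q_R - (330 - q_R)/2) - 6q_R = (171 - (1/2)q_R)q_R - 6q_R.
Leader FOC: 165 - q_R = 0, so q_R = 165.
Then q_C = (330 - 165)/2 = 165/2.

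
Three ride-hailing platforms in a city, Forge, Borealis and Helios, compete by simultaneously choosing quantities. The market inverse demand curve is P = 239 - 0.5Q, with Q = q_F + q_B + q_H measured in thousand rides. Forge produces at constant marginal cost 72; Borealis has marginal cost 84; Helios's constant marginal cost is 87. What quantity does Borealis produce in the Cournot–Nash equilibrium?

73

Forge's profit: π_F = (239 - 0.5Q)q_F - (72q_F). Setting ∂π_F/∂q_F = 0: 167 - q_F - (1/2)(q_B + q_H) = 0.
Borealis's first-order condition: 155 - q_B - (1/2)(q_F + q_H) = 0.
Helios's profit: π_H = (239 - 0.5Q)q_H - (87q_H). Setting ∂π_H/∂q_H = 0: 152 - q_H - (1/2)(q_F + q_B) = 0.
Adding the 3 first-order conditions: 474 − 2Q = 0, so Q = 237.
Back-substituting: q_F = (167 − 237/2)/(1/2) = 97, q_B = (155 − 237/2)/(1/2) = 73, q_H = (152 − 237/2)/(1/2) = 67.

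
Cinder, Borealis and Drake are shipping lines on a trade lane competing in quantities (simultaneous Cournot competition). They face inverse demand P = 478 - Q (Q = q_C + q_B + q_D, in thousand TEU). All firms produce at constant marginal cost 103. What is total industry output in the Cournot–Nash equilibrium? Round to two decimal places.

281.25

Each firm earns π_i = (478 - Q)q_i - 103q_i.
First-order condition (treating rivals' output as given): 375 - 2q_i - Σ_{j≠i} q_j = 0.
By symmetry each firm produces the same amount; substituting Σ_{j≠i} q_j = 2q_i yields q_i = 375/4.
Total output Q = 375/4 + 375/4 + 375/4 = 1125/4.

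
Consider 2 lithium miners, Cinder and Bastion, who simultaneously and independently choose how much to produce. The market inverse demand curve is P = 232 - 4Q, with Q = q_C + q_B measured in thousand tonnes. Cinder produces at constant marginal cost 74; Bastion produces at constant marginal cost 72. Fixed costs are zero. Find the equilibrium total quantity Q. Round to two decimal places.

26.50

Cinder's profit: π_C = (232 - 4Q)q_C - (74q_C). Setting ∂π_C/∂q_C = 0: 158 - 8q_C - 4(q_B) = 0.
Bastion's profit: π_B = (232 - 4Q)q_B - (72q_B). Setting ∂π_B/∂q_B = 0: 160 - 8q_B - 4(q_C) = 0.
So q_C = (158 - 4q_B)/8 and q_B = (160 - 4q_C)/8.
Solving the pair: q_C = 13, q_B = 27/2.
Total output Q = 13 + 27/2 = 53/2.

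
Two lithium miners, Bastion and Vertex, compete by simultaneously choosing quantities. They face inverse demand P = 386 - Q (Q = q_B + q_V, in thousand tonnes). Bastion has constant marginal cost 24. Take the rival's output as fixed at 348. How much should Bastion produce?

7

With the rival's output fixed at 348, Bastion's profit is π_B = (386 - 348 - q_B)q_B - (24q_B) = (38 - q_B)q_B - (24q_B).
∂π_B/∂q_B = 14 - 2q_B = 0, so q_B = 7.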